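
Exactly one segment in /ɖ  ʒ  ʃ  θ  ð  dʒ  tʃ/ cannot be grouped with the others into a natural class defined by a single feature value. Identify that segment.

ɖ

[distributed] groups all but one: /ʒ, θ, dʒ, tʃ, ʃ, ð/ share [+distributed] while /ɖ/ (voiced retroflex stop) alone is [−distributed]. Removing any other segment would not leave a single-feature class that excludes it.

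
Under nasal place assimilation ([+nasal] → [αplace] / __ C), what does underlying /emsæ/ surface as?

[ensæ]

/m/ sits before the [+coronal] consonant /s/, so it takes on [+coronal] and surfaces as /n/. The rest of the form is unaffected: [ensæ].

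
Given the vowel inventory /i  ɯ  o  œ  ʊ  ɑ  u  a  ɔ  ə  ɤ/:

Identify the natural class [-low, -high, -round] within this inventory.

Checking each segment against [-low], [-high], [-round]: /ə/ (mid central vowel (schwa)), /ɤ/ (mid back unrounded tense vowel) satisfy every feature; every other segment in the inventory fails at least one.

ə, ɤ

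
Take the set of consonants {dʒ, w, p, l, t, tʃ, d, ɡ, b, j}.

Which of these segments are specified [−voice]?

p, t, tʃ

The feature [voice] marks segments produced with vocal-fold vibration. In this inventory /p, t, tʃ/ lack that property, so they are [−voice]; /dʒ, w, l, d, ɡ, b, j/ are [+voice].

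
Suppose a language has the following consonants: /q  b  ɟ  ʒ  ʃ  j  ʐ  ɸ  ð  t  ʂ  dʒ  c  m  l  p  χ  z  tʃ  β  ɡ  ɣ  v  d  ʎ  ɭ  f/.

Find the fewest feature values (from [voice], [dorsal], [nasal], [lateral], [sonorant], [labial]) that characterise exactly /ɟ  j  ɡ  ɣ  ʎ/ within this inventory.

[+voice, +dorsal]

The class [+voice], [+dorsal] has exactly /ɟ, j, ɡ, ɣ, ʎ/ as its extension in this inventory. No smaller conjunction from the listed features achieves this: [+dorsal] alone would also admit /q, c, χ/; [+voice] alone would also admit /b, ʒ, ʐ, ð, …/; and checking the remaining single features turns up none with this extension.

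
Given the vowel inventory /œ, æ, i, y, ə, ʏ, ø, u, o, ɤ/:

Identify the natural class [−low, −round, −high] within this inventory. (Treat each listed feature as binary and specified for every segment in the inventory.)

First, the [−low] segments are /œ, i, y, ə, ʏ, ø, u, o, ɤ/.
Intersecting with [−round] gives /i, ə, ɤ/.
Intersecting with [−high] leaves /ə, ɤ/.

ə, ɤ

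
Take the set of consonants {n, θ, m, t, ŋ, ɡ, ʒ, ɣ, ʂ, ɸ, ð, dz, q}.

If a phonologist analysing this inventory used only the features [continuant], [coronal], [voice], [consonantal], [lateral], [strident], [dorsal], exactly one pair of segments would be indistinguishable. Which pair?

On the given features, /ŋ/ and /ɡ/ have an identical profile: [-continuant], [-coronal], [+voice], [+consonantal], [-lateral], [-strident], [+dorsal]. No other two segments in the inventory coincide on all 7 features. (They do differ in [sonorant] and [nasal], which are not among the given features.)

ŋ, ɡ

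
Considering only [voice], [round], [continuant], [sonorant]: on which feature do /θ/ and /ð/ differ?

The two segments share [−round], [+continuant], [−sonorant]. The only feature from the list on which they differ: /θ/ is [−voice] while /ð/ is [+voice].

[voice]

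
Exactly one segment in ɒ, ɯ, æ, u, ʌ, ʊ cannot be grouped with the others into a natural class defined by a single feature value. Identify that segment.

æ

The remaining segments after removing /æ/ share [+back]; /æ/ (low front unrounded vowel) is [-back]. For every other candidate removal, the leftover set fails to share any single feature value that the removed segment lacks.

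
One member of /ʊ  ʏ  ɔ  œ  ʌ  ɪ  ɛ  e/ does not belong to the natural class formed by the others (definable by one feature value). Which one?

[tense] groups all but one: /ɪ, ɔ, ʏ, ʌ, œ, ʊ, ɛ/ share [-tense] while /e/ (mid front unrounded tense vowel) alone is [+tense]. Removing any other segment would not leave a single-feature class that excludes it.

e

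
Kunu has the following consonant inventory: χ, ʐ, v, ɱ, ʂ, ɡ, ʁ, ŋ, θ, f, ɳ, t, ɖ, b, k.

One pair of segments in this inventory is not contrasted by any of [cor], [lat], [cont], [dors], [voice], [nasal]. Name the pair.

θ, ʂ

On the given features, /θ/ and /ʂ/ have an identical profile: [+coronal], [-lateral], [+continuant], [-dorsal], [-voice], [-nasal]. No other two segments in the inventory coincide on all 6 features. (They do differ in [strident], [anterior] and [distributed], which are not among the given features.)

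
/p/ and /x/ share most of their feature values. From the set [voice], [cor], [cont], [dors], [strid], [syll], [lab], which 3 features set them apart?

/p/ (voiceless bilabial stop) and /x/ (voiceless velar fricative) agree on [−voice], [−coronal], [−strident], [−syllabic]. They differ on [continuant] (/p/ [−], /x/ [+]), [labial] (/p/ [+], /x/ [−]), [dorsal] (/p/ [−], /x/ [+]).

[continuant], [labial], [dorsal]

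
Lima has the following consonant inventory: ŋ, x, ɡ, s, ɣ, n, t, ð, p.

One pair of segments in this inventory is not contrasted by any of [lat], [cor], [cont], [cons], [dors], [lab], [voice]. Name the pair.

/ŋ/ (velar nasal) and /ɡ/ (voiced velar stop) are both [-lateral], [-coronal], [-continuant], [+consonantal], [+dorsal], [-labial], [+voice], so none of the listed features separates them. (They do differ in [sonorant] and [nasal], which are not among the given features.) Every other pair in the inventory differs on at least one listed feature.

ŋ, ɡ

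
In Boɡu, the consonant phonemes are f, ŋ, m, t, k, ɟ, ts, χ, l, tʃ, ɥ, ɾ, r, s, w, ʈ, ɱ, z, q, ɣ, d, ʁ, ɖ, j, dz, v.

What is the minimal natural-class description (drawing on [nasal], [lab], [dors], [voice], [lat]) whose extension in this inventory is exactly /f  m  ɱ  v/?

Every target segment is [+labial], [-dorsal]; each remaining inventory member fails at least one of these. Each conjunct is needed — [-dorsal] alone would also admit /t, ts, l, tʃ, …/; [+labial] alone would also admit /ɥ, w/ — and no other single listed feature has exactly this extension, so two is the minimum.

[+lab, -dors]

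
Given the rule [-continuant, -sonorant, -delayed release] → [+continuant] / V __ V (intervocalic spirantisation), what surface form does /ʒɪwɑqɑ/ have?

[ʒɪwɑχɑ]

Only /q/ occurs between two vowels (/ɑ/ __ /ɑ/) and matches the structural description. It is a voiceless uvular stop, so [-continuant, -sonorant, -delayed release] holds; changing it to [+continuant] with all other features held fixed yields /χ/ (voiceless uvular fricative). No other segment meets both the structural description and the environment, so the output is [ʒɪwɑχɑ].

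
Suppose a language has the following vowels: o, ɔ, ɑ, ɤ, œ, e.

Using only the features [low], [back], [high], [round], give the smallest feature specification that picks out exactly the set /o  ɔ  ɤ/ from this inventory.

[-low, +back]

/o, ɔ, ɤ/ are all [-low], [+back], and no other segment in the inventory matches both values. Dropping any one of them over-generates: [+back] alone would also admit /ɑ/; [-low] alone would also admit /œ, e/. No other single listed feature picks out exactly this set either, so fewer than two features will not do.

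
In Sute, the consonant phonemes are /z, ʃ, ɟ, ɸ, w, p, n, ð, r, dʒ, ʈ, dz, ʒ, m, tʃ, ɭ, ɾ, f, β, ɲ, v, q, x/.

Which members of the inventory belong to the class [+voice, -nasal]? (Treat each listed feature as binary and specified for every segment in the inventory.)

z, ɟ, w, ð, r, dʒ, dz, ʒ, ɭ, ɾ, β, v

Checking each segment against [+voice], [-nasal]: /z/ (voiced alveolar fricative), /ɟ/ (voiced palatal stop), /w/ (labial-velar glide), /ð/ (voiced dental fricative), /r/ (alveolar trill), /dʒ/ (voiced postalveolar affricate), among others, satisfy every feature; every other segment in the inventory fails at least one.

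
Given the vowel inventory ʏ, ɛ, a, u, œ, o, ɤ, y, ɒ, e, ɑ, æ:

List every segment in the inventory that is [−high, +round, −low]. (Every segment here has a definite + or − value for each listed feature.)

œ, o

Eliminate segments failing any feature: /ʏ, u, y/ are [+high]; /ɛ, a, ɤ, e, ɑ, æ/ are [−round]; /ɒ/ is [+low]. The remaining /œ, o/ satisfy [−high], [+round], [−low].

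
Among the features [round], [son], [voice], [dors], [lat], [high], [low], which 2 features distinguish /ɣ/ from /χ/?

[voice], [high]

/ɣ/ is the voiced velar fricative and /χ/ is the voiceless uvular fricative. Both are [-round], [-sonorant], [+dorsal], [-lateral], [-low]. /ɣ/ is [+voice] while /χ/ is [-voice]; /ɣ/ is [+high] while /χ/ is [-high], so the distinguishing features are [voice], [high].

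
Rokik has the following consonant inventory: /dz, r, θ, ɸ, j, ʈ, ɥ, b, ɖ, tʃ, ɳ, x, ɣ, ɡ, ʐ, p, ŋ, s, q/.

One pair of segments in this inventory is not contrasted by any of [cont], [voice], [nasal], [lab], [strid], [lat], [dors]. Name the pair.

Both /ɣ/ and /j/ are [+continuant], [+voice], [−nasal], [−labial], [−strident], [−lateral], [+dorsal]. Since the list omits [sonorant] and [back] — which do distinguish the voiced velar fricative from the palatal glide — this pair collapses; all other pairs remain distinct.

ɣ, j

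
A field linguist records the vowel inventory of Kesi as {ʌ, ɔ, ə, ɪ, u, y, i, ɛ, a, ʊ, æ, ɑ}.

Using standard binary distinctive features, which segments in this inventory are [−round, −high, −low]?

ʌ, ə, ɛ

The [−round] segments are /ʌ, ə, ɪ, i, ɛ, a, æ, ɑ/.
Among these, [−high] gives /ʌ, ə, ɛ, a, æ, ɑ/.
Of those, [−low] leaves /ʌ, ə, ɛ/.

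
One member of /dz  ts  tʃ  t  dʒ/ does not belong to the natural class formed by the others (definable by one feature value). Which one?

t

/dz, tʃ, ts, dʒ/ are all [+delayed release], but /t/ (voiceless alveolar stop) is [-delayed release]. No other single segment can be removed to leave a set sharing one feature value that the removed segment lacks, so /t/ is the odd one out.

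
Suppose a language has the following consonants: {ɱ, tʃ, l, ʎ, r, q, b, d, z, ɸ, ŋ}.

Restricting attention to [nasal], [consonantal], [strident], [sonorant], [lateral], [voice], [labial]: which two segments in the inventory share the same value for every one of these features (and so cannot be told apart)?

/l/ (alveolar lateral approximant) and /ʎ/ (palatal lateral approximant) are both [-nasal], [+consonantal], [-strident], [+sonorant], [+lateral], [+voice], [-labial], so none of the listed features separates them. (They do differ in [dorsal], which is not among the given features.) Every other pair in the inventory differs on at least one listed feature.

l, ʎ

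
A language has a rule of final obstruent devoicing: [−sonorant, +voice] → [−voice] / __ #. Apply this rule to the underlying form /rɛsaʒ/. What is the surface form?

[rɛsaʃ]

The only segment in the rule's environment that also matches [−sonorant, +voice] is /ʒ/. Applying [−voice] turns the voiced postalveolar fricative into /ʃ/ (voiceless postalveolar fricative), giving [rɛsaʃ].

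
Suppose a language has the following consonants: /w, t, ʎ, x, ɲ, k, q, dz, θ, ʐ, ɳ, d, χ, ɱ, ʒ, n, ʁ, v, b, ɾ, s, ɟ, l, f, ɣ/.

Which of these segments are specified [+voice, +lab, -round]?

Checking each segment against [+voice], [+labial], [-round]: /ɱ/ (labiodental nasal), /v/ (voiced labiodental fricative), /b/ (voiced bilabial stop) satisfy every feature; every other segment in the inventory fails at least one.

ɱ, v, b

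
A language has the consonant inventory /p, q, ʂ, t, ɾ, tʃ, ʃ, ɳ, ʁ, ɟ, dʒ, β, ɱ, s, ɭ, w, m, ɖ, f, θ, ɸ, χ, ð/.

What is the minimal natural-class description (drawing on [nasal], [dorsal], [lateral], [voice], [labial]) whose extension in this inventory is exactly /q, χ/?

[−voice, +dorsal]

/q, χ/ are all [−voice], [+dorsal], and no other segment in the inventory matches both values. Dropping any one of them over-generates: [+dorsal] alone would also admit /ʁ, ɟ, w/; [−voice] alone would also admit /p, ʂ, t, tʃ, …/. No other single listed feature picks out exactly this set either, so fewer than two features will not do.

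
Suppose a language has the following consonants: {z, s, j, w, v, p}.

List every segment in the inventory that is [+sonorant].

j, w

The [+sonorant] segments here are /j, w/; the remaining /z, s, v, p/ are [−sonorant].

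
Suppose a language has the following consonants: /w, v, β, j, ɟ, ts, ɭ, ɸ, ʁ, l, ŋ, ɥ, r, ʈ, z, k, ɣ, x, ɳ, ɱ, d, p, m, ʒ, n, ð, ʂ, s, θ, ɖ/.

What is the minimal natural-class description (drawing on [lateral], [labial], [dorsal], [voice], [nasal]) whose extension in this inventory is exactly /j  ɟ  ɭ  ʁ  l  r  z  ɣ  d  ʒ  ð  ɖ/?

[+voice, -nasal, -labial]

/j, ɟ, ɭ, ʁ, l, r, z, ɣ, d, ʒ, ð, ɖ/ are all [+voice], [-nasal], [-labial], and no other segment in the inventory matches all three values. Dropping any one of them over-generates: [-nasal, -labial] alone would also admit /ts, ʈ, k, x, …/; [+voice, -labial] alone would also admit /ŋ, ɳ, n/; [+voice, -nasal] alone would also admit /w, v, β, ɥ/. No other combination of two listed features picks out exactly this set either, so fewer than three features will not do.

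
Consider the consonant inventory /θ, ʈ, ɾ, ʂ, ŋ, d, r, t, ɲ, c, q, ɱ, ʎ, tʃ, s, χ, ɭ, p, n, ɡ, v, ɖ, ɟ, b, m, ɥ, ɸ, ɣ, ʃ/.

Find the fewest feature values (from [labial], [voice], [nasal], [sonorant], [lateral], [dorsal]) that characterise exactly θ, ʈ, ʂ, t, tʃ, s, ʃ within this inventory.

[−voice, −labial, −dorsal]

The class [−voice], [−labial], [−dorsal] has exactly /θ, ʈ, ʂ, t, tʃ, s, ʃ/ as its extension in this inventory. No smaller conjunction from the listed features achieves this: [−labial, −dorsal] alone would also admit /ɾ, d, r, ɭ, …/; [−voice, −dorsal] alone would also admit /p, ɸ/; [−voice, −labial] alone would also admit /c, q, χ/; and checking the remaining two-feature bundles turns up none with this extension.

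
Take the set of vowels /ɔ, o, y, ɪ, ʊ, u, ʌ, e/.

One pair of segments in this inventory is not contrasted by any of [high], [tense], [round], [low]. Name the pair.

/y/ (high front rounded tense vowel) and /u/ (high back rounded tense vowel) are both [+high], [+tense], [+round], [-low], so none of the listed features separates them. (They do differ in [back], which is not among the given features.) Every other pair in the inventory differs on at least one listed feature.

y, u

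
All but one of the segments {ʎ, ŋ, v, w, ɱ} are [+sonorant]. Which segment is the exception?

v

Every segment except /v/ is [+sonorant]. /v/ (voiced labiodental fricative) is [-sonorant], so it is the exception.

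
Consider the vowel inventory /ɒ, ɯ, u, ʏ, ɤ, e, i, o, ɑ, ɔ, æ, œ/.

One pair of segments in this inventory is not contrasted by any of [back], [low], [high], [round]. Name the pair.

ɔ, o

On the given features, /ɔ/ and /o/ have an identical profile: [+back], [−low], [−high], [+round]. No other two segments in the inventory coincide on all 4 features. (They do differ in [tense], which is not among the given features.)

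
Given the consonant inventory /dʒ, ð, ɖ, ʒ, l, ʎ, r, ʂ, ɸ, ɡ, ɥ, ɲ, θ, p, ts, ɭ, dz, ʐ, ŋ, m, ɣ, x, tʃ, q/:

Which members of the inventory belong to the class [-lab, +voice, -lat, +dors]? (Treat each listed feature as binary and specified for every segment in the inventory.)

The [-labial] segments are /dʒ, ð, ɖ, ʒ, l, ʎ, r, ʂ, ɡ, ɲ, θ, ts, ɭ, dz, ʐ, ŋ, ɣ, x, tʃ, q/.
Of those, [+voice] gives /dʒ, ð, ɖ, ʒ, l, ʎ, r, ɡ, ɲ, ɭ, dz, ʐ, ŋ, ɣ/.
Intersecting with [-lateral] gives /dʒ, ð, ɖ, ʒ, r, ɡ, ɲ, dz, ʐ, ŋ, ɣ/.
Within that set, [+dorsal] leaves /ɡ, ɲ, ŋ, ɣ/.

ɡ, ɲ, ŋ, ɣ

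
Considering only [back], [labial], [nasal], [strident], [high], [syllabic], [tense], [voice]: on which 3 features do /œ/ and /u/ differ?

The two segments share [+labial], [−nasal], [−strident], [+syllabic], [+voice]. The only features from the list on which they differ: /œ/ is [−high] while /u/ is [+high]; /œ/ is [−back] while /u/ is [+back]; /œ/ is [−tense] while /u/ is [+tense].

[high], [back], [tense]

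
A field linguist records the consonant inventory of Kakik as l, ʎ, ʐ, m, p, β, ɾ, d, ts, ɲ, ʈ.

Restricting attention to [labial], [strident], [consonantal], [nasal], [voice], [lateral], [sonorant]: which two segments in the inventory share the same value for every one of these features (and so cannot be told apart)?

/l/ (alveolar lateral approximant) and /ʎ/ (palatal lateral approximant) are both [-labial], [-strident], [+consonantal], [-nasal], [+voice], [+lateral], [+sonorant], so none of the listed features separates them. (They do differ in [dorsal], which is not among the given features.) Every other pair in the inventory differs on at least one listed feature.

l, ʎ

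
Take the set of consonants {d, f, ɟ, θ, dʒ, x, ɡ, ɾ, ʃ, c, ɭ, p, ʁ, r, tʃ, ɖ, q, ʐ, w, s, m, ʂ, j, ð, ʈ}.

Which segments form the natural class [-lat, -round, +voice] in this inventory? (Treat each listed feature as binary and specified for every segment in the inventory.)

Eliminate segments failing any feature: /f, θ, x, ʃ, c, p, tʃ, q, s, ʂ, ʈ/ are [-voice]; /ɭ/ is [+lateral]; /w/ is [+round]. The remaining /d, ɟ, dʒ, ɡ, ɾ, ʁ, r, ɖ, ʐ, m, j, ð/ satisfy [-lateral], [-round], [+voice].

d, ɟ, dʒ, ɡ, ɾ, ʁ, r, ɖ, ʐ, m, j, ð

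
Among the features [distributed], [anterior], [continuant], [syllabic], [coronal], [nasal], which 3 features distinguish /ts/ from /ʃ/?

[continuant], [anterior], [distributed]

/ts/ (voiceless alveolar affricate) and /ʃ/ (voiceless postalveolar fricative) agree on [−syllabic], [+coronal], [−nasal]. They differ on [continuant] (/ts/ [−], /ʃ/ [+]), [anterior] (/ts/ [+], /ʃ/ [−]), [distributed] (/ts/ [−], /ʃ/ [+]).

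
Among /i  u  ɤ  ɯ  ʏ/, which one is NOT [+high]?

ɤ

/ɤ/ is the mid back unrounded tense vowel, which is [-high]; the rest — /ɯ, ʏ, u, i/ — are [+high].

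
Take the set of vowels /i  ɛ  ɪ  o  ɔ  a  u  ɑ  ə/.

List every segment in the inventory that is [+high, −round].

First, the [+high] segments are /i, ɪ, u/.
Of those, [−round] leaves /i, ɪ/.

i, ɪ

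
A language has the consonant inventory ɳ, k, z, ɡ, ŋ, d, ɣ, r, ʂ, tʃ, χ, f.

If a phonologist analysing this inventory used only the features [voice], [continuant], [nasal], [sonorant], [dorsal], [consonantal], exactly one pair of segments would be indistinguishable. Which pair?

/ʂ/ (voiceless retroflex fricative) and /f/ (voiceless labiodental fricative) are both [−voice], [+continuant], [−nasal], [−sonorant], [−dorsal], [+consonantal], so none of the listed features separates them. (They do differ in [labial] and [coronal], which are not among the given features.) Every other pair in the inventory differs on at least one listed feature.

ʂ, f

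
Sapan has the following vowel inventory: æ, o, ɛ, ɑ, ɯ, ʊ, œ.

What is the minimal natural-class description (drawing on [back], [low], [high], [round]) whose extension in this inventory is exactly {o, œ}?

[−high, +round]

Every target segment is [−high], [+round]; each remaining inventory member fails at least one of these. Each conjunct is needed — [+round] alone would also admit /ʊ/; [−high] alone would also admit /æ, ɛ, ɑ/ — and no other single listed feature has exactly this extension, so two is the minimum.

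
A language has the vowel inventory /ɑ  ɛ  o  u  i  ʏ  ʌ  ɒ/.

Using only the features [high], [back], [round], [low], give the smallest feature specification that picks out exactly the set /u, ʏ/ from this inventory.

The class [+high], [+round] has exactly /u, ʏ/ as its extension in this inventory. No smaller conjunction from the listed features achieves this: [+round] alone would also admit /o, ɒ/; [+high] alone would also admit /i/; and checking the remaining single features turns up none with this extension.

[+high, +round]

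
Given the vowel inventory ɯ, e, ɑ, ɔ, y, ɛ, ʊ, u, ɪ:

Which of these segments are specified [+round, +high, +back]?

Eliminate segments failing any feature: /ɯ, e, ɑ, ɛ, ɪ/ are [-round]; /ɔ/ is [-high]; /y/ is [-back]. The remaining /ʊ, u/ satisfy [+round], [+high], [+back].

ʊ, u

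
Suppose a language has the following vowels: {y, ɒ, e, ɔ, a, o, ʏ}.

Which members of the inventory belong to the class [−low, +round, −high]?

Eliminate segments failing any feature: /y, ʏ/ are [+high]; /ɒ, a/ are [+low]; /e/ is [−round]. The remaining /ɔ, o/ satisfy [−low], [+round], [−high].

ɔ, o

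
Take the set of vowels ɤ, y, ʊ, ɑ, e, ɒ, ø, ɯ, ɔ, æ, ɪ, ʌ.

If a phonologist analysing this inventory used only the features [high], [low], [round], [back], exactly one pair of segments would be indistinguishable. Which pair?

On the given features, /ʌ/ and /ɤ/ have an identical profile: [-high], [-low], [-round], [+back]. No other two segments in the inventory coincide on all 4 features. (They do differ in [tense], which is not among the given features.)

ʌ, ɤ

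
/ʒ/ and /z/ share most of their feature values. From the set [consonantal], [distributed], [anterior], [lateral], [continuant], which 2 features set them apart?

[anterior], [distributed]

The two segments share [+consonantal], [-lateral], [+continuant]. The only features from the list on which they differ: /ʒ/ is [-anterior] while /z/ is [+anterior]; /ʒ/ is [+distributed] while /z/ is [-distributed].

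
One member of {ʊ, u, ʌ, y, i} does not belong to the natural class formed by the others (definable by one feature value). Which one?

/u, i, y, ʊ/ are all [+high], but /ʌ/ (mid back unrounded lax vowel) is [-high]. No other single segment can be removed to leave a set sharing one feature value that the removed segment lacks, so /ʌ/ is the odd one out.

ʌ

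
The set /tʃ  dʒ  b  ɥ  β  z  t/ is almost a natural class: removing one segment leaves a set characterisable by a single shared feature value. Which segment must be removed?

The remaining segments after removing /ɥ/ share [−round]; /ɥ/ (labial-palatal glide) is [+round]. For every other candidate removal, the leftover set fails to share any single feature value that the removed segment lacks.

ɥ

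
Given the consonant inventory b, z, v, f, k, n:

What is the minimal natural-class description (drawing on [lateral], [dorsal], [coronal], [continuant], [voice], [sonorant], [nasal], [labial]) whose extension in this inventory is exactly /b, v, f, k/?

[−coronal]

Every target segment is [−coronal] and no other inventory member is, so one feature is enough.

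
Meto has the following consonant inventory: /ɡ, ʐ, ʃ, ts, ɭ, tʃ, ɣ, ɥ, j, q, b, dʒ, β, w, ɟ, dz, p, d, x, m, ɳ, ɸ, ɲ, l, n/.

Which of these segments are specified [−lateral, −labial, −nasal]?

ɡ, ʐ, ʃ, ts, tʃ, ɣ, j, q, dʒ, ɟ, dz, d, x

First, the [−lateral] segments are /ɡ, ʐ, ʃ, ts, tʃ, ɣ, ɥ, j, q, b, dʒ, β, w, ɟ, dz, p, d, x, m, ɳ, ɸ, ɲ, n/.
Within that set, [−labial] gives /ɡ, ʐ, ʃ, ts, tʃ, ɣ, j, q, dʒ, ɟ, dz, d, x, ɳ, ɲ, n/.
Then [−nasal] leaves /ɡ, ʐ, ʃ, ts, tʃ, ɣ, j, q, dʒ, ɟ, dz, d, x/.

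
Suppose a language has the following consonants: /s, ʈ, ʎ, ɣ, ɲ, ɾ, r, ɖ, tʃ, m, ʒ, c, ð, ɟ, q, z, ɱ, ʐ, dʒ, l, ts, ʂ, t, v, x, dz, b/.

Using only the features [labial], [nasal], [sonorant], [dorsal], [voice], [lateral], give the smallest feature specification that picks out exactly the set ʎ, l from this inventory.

Every target segment is [+lateral] and no other inventory member is, so one feature is enough.

[+lateral]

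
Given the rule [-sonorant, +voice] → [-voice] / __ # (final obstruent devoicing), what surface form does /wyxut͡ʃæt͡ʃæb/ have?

The only segment in the rule's environment that also matches [-sonorant, +voice] is /b/. Applying [-voice] turns the voiced bilabial stop into /p/ (voiceless bilabial stop), giving [wyxut͡ʃæt͡ʃæp].

[wyxut͡ʃæt͡ʃæp]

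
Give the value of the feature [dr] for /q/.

[−delayed release]

As the voiceless uvular stop, /q/ is [−delayed release].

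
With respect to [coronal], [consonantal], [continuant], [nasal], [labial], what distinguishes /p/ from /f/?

/p/ is the voiceless bilabial stop and /f/ is the voiceless labiodental fricative. Both are [-coronal], [+consonantal], [-nasal], [+labial]. /p/ is [-continuant] while /f/ is [+continuant], so the distinguishing feature is [continuant].

[continuant]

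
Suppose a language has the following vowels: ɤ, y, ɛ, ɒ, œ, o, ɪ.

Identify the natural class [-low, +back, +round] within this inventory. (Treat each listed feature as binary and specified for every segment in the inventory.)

First, the [-low] segments are /ɤ, y, ɛ, œ, o, ɪ/.
Among these, [+back] gives /ɤ, o/.
Of those, [+round] leaves /o/.

o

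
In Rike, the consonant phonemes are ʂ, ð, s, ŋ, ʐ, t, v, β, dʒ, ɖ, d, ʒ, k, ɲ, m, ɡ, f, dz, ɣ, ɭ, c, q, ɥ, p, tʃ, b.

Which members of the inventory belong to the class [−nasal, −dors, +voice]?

The [−nasal] segments are /ʂ, ð, s, ʐ, t, v, β, dʒ, ɖ, d, ʒ, k, ɡ, f, dz, ɣ, ɭ, c, q, ɥ, p, tʃ, b/.
Within that set, [−dorsal] gives /ʂ, ð, s, ʐ, t, v, β, dʒ, ɖ, d, ʒ, f, dz, ɭ, p, tʃ, b/.
Of those, [+voice] leaves /ð, ʐ, v, β, dʒ, ɖ, d, ʒ, dz, ɭ, b/.

ð, ʐ, v, β, dʒ, ɖ, d, ʒ, dz, ɭ, b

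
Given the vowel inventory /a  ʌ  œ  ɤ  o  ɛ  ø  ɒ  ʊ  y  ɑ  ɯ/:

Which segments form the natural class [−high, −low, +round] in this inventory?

The [−high] segments are /a, ʌ, œ, ɤ, o, ɛ, ø, ɒ, ɑ/.
Among these, [−low] gives /ʌ, œ, ɤ, o, ɛ, ø/.
Then [+round] leaves /œ, o, ø/.

œ, o, ø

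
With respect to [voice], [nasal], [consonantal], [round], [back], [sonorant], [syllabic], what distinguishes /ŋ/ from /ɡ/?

/ŋ/ (velar nasal) and /ɡ/ (voiced velar stop) agree on [+voice], [+consonantal], [−round], [+back], [−syllabic]. They differ on [sonorant] (/ŋ/ [+], /ɡ/ [−]), [nasal] (/ŋ/ [+], /ɡ/ [−]).

[sonorant], [nasal]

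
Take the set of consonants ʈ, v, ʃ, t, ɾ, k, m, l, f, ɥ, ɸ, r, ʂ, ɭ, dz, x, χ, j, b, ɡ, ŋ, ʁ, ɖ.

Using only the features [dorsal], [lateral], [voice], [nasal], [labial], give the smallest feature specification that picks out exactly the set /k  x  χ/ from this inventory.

[−voice, +dorsal]

Every target segment is [−voice], [+dorsal]; each remaining inventory member fails at least one of these. Each conjunct is needed — [+dorsal] alone would also admit /ɥ, j, ɡ, ŋ, …/; [−voice] alone would also admit /ʈ, ʃ, t, f, …/ — and no other single listed feature has exactly this extension, so two is the minimum.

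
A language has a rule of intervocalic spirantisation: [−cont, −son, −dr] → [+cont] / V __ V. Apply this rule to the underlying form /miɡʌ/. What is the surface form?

The only segment in the rule's environment that also matches [−cont, −son, −dr] is /ɡ/. Applying [+continuant] turns the voiced velar stop into /ɣ/ (voiced velar fricative), giving [miɣʌ].

[miɣʌ]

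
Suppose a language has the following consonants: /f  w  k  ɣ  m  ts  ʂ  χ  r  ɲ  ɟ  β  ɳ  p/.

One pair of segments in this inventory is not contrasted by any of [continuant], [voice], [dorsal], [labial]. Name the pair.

ɲ, ɟ

On the given features, /ɲ/ and /ɟ/ have an identical profile: [−continuant], [+voice], [+dorsal], [−labial]. No other two segments in the inventory coincide on all 4 features. (They do differ in [sonorant] and [nasal], which are not among the given features.)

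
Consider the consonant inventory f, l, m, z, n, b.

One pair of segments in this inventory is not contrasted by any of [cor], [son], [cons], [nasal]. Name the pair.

f, b

Both /f/ and /b/ are [-coronal], [-sonorant], [+consonantal], [-nasal]. Since the list omits [voice] and [continuant] — which do distinguish the voiceless labiodental fricative from the voiced bilabial stop — this pair collapses; all other pairs remain distinct.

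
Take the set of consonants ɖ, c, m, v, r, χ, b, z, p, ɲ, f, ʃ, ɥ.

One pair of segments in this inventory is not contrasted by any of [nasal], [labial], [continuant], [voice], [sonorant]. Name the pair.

/ʃ/ (voiceless postalveolar fricative) and /χ/ (voiceless uvular fricative) are both [-nasal], [-labial], [+continuant], [-voice], [-sonorant], so none of the listed features separates them. (They do differ in [coronal] and [dorsal], which are not among the given features.) Every other pair in the inventory differs on at least one listed feature.

ʃ, χ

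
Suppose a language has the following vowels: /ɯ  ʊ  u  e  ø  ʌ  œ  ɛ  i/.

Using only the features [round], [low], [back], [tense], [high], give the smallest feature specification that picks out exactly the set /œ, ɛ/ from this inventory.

[−back, −tense]

Every target segment is [−back], [−tense]; each remaining inventory member fails at least one of these. Each conjunct is needed — [−tense] alone would also admit /ʊ, ʌ/; [−back] alone would also admit /e, ø, i/ — and no other single listed feature has exactly this extension, so two is the minimum.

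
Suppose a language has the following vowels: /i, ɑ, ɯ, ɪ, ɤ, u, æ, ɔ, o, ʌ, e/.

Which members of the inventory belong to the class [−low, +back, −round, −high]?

Checking each segment against [−low], [+back], [−round], [−high]: /ɤ/ (mid back unrounded tense vowel), /ʌ/ (mid back unrounded lax vowel) satisfy every feature; every other segment in the inventory fails at least one.

ɤ, ʌ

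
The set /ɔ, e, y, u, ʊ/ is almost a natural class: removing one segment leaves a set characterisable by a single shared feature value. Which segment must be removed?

[round] groups all but one: /ʊ, y, ɔ, u/ share [+round] while /e/ (mid front unrounded tense vowel) alone is [−round]. Removing any other segment would not leave a single-feature class that excludes it.

e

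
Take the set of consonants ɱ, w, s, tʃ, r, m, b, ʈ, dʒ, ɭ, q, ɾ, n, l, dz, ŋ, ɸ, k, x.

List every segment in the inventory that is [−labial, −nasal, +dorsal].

q, k, x

Among the inventory, the [−labial] segments are /s, tʃ, r, ʈ, dʒ, ɭ, q, ɾ, n, l, dz, ŋ, k, x/.
Then [−nasal] gives /s, tʃ, r, ʈ, dʒ, ɭ, q, ɾ, l, dz, k, x/.
Of those, [+dorsal] leaves /q, k, x/.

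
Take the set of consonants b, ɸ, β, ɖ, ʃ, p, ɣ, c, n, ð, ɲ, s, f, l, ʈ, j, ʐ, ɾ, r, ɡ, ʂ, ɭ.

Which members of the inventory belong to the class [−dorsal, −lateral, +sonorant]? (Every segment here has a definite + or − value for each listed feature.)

Checking each segment against [−dorsal], [−lateral], [+sonorant]: /n/ (alveolar nasal), /ɾ/ (alveolar tap), /r/ (alveolar trill) satisfy every feature; every other segment in the inventory fails at least one.

n, ɾ, r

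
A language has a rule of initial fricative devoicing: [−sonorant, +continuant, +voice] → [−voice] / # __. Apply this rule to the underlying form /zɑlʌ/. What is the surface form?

[sɑlʌ]

/z/ satisfies [−sonorant, +continuant, +voice] and sits in # __. The [−voice] counterpart of the voiced alveolar fricative is /s/. Other segments in /zɑlʌ/ either fail the structural description or are not in the environment, so the surface form is [sɑlʌ].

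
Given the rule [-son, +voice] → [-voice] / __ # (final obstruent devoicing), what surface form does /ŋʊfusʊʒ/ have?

[ŋʊfusʊʃ]

The only segment in the rule's environment that also matches [-son, +voice] is /ʒ/. Applying [-voice] turns the voiced postalveolar fricative into /ʃ/ (voiceless postalveolar fricative), giving [ŋʊfusʊʃ].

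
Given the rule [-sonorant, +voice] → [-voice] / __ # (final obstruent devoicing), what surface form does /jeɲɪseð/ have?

[jeɲɪseθ]

/ð/ satisfies [-sonorant, +voice] and sits in __ #. The [-voice] counterpart of the voiced dental fricative is /θ/. Other segments in /jeɲɪseð/ either fail the structural description or are not in the environment, so the surface form is [jeɲɪseθ].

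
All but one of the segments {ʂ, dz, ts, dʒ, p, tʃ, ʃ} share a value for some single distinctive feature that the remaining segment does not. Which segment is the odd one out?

[strident] (equivalently [labial], [coronal]) groups all but one: /ʂ, tʃ, dʒ, ʃ, dz, ts/ share [+strident] while /p/ (voiceless bilabial stop) alone is [-strident]. Removing any other segment would not leave a single-feature class that excludes it.

p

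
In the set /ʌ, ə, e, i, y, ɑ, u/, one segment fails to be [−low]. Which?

/ɑ/ is the low back unrounded vowel, which is [+low]; the rest — /u, ʌ, e, i, ə, y/ — are [−low].

ɑ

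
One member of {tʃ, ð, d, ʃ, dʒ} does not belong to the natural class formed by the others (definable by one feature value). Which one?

d

[distributed] groups all but one: /dʒ, tʃ, ʃ, ð/ share [+distributed] while /d/ (voiced alveolar stop) alone is [−distributed]. Removing any other segment would not leave a single-feature class that excludes it.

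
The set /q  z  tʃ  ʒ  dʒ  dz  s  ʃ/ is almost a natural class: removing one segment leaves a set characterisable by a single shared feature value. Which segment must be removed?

/s, dz, tʃ, dʒ, ʒ, z, ʃ/ are all [+strident], but /q/ (voiceless uvular stop) is [−strident]. No other single segment can be removed to leave a set sharing one feature value that the removed segment lacks, so /q/ is the odd one out.

q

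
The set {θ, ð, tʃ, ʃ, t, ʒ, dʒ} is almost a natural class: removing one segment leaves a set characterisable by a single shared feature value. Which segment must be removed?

/ʒ, tʃ, dʒ, ʃ, θ, ð/ are all [+distributed], but /t/ (voiceless alveolar stop) is [−distributed]. No other single segment can be removed to leave a set sharing one feature value that the removed segment lacks, so /t/ is the odd one out.

t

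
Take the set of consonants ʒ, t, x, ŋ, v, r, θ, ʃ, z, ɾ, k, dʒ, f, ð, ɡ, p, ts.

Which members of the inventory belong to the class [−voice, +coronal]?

Eliminate segments failing any feature: /ʒ, ŋ, v, r, z, ɾ, dʒ, ð, ɡ/ are [+voice]; /x, k, f, p/ are [−coronal]. The remaining /t, θ, ʃ, ts/ satisfy [−voice], [+coronal].

t, θ, ʃ, ts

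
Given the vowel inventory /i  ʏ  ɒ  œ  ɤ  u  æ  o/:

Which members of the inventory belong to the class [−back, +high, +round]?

ʏ

Checking each segment against [−back], [+high], [+round]: /ʏ/ (high front rounded lax vowel) satisfies every feature; every other segment in the inventory fails at least one.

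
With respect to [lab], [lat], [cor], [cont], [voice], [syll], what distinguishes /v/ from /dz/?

/v/ is the voiced labiodental fricative and /dz/ is the voiced alveolar affricate. Both are [-lateral], [+voice], [-syllabic]. /v/ is [+continuant] while /dz/ is [-continuant]; /v/ is [+labial] while /dz/ is [-labial]; /v/ is [-coronal] while /dz/ is [+coronal], so the distinguishing features are [continuant], [labial], [coronal].

[continuant], [labial], [coronal]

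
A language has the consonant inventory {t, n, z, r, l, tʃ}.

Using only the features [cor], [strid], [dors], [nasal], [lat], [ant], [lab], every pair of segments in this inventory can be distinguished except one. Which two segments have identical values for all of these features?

On the given features, /t/ and /r/ have an identical profile: [+coronal], [-strident], [-dorsal], [-nasal], [-lateral], [+anterior], [-labial]. No other two segments in the inventory coincide on all 7 features. (They do differ in [sonorant], [voice] and [continuant], which are not among the given features.)

t, r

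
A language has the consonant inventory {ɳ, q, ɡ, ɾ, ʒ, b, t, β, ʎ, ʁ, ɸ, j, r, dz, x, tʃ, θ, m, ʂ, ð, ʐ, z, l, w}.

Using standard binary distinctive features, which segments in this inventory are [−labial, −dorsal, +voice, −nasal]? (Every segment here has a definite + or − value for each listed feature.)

ɾ, ʒ, r, dz, ð, ʐ, z, l

Eliminate segments failing any feature: /ɳ/ is [+nasal]; /q, ɡ, ʎ, ʁ, j, x/ are [+dorsal]; /b, β, ɸ, m, w/ are [+labial]; /t, tʃ, θ, ʂ/ are [−voice]. The remaining /ɾ, ʒ, r, dz, ð, ʐ, z, l/ satisfy [−labial], [−dorsal], [+voice], [−nasal].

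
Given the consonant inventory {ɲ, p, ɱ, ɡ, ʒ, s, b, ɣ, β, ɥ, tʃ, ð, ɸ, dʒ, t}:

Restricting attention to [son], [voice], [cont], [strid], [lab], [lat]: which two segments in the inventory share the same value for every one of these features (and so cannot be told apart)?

ð, ɣ

Both /ð/ and /ɣ/ are [−sonorant], [+voice], [+continuant], [−strident], [−labial], [−lateral]. Since the list omits [coronal] and [dorsal] — which do distinguish the voiced dental fricative from the voiced velar fricative — this pair collapses; all other pairs remain distinct.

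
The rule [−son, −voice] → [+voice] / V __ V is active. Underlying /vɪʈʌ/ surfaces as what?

/ʈ/ satisfies [−son, −voice] and sits in V __ V. The [+voice] counterpart of the voiceless retroflex stop is /ɖ/. Other segments in /vɪʈʌ/ either fail the structural description or are not in the environment, so the surface form is [vɪɖʌ].

[vɪɖʌ]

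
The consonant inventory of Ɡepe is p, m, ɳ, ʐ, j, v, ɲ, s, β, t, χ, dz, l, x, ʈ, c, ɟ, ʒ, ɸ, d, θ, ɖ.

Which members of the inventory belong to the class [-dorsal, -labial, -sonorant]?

ʐ, s, t, dz, ʈ, ʒ, d, θ, ɖ

Eliminate segments failing any feature: /p, m, v, β, ɸ/ are [+labial]; /ɳ, l/ are [+sonorant]; /j, ɲ, χ, x, c, ɟ/ are [+dorsal]. The remaining /ʐ, s, t, dz, ʈ, ʒ, d, θ, ɖ/ satisfy [-dorsal], [-labial], [-sonorant].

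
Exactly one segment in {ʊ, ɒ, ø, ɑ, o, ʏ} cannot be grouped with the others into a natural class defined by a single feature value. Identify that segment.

[round] groups all but one: /ʊ, ø, o, ʏ, ɒ/ share [+round] while /ɑ/ (low back unrounded vowel) alone is [-round]. Removing any other segment would not leave a single-feature class that excludes it.

ɑ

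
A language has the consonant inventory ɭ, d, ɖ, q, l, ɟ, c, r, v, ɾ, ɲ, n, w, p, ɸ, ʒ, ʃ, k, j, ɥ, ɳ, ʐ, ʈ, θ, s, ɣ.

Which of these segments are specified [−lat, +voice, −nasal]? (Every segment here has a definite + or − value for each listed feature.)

d, ɖ, ɟ, r, v, ɾ, w, ʒ, j, ɥ, ʐ, ɣ

Checking each segment against [−lateral], [+voice], [−nasal]: /d/ (voiced alveolar stop), /ɖ/ (voiced retroflex stop), /ɟ/ (voiced palatal stop), /r/ (alveolar trill), /v/ (voiced labiodental fricative), /ɾ/ (alveolar tap), among others, satisfy every feature; every other segment in the inventory fails at least one.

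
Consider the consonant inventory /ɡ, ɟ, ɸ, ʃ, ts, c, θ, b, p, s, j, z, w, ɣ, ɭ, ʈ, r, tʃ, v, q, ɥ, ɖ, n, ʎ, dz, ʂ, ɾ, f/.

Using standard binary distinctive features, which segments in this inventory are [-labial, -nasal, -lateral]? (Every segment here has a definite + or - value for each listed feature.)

ɡ, ɟ, ʃ, ts, c, θ, s, j, z, ɣ, ʈ, r, tʃ, q, ɖ, dz, ʂ, ɾ

The [-labial] segments are /ɡ, ɟ, ʃ, ts, c, θ, s, j, z, ɣ, ɭ, ʈ, r, tʃ, q, ɖ, n, ʎ, dz, ʂ, ɾ/.
Among these, [-nasal] gives /ɡ, ɟ, ʃ, ts, c, θ, s, j, z, ɣ, ɭ, ʈ, r, tʃ, q, ɖ, ʎ, dz, ʂ, ɾ/.
Intersecting with [-lateral] leaves /ɡ, ɟ, ʃ, ts, c, θ, s, j, z, ɣ, ʈ, r, tʃ, q, ɖ, dz, ʂ, ɾ/.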